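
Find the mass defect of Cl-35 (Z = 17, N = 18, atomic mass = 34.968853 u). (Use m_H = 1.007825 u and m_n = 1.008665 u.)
Δm = Z·m_H + N·m_n − M = 0.3201 u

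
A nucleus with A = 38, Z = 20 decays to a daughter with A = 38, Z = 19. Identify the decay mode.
ΔA = 0, ΔZ = -1 ⇒ beta-plus decay (β⁺) or electron capture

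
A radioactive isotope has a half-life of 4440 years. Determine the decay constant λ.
λ = ln(2)/t½ = 1.561e-4 year⁻¹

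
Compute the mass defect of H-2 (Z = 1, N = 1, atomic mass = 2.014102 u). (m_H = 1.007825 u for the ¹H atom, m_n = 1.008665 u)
Δm = Z·m_H + N·m_n − M = 0.002388 u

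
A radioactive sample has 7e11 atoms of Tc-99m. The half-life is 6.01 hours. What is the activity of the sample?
A = λN = 8.073e10 decays/hour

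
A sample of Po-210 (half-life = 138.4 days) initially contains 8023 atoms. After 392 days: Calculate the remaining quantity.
N = N₀(1/2)^(t/t½) = 1126 atoms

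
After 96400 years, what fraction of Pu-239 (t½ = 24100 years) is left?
N/N₀ = (1/2)^(t/t½) = 0.0625 = 6.25%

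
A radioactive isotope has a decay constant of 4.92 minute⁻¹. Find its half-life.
t½ = ln(2)/λ = 0.1409 minutes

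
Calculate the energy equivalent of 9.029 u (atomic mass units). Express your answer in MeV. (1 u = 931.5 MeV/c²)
E = mc² = 8411 MeV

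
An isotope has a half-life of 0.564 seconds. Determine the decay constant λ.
λ = ln(2)/t½ = 1.229 second⁻¹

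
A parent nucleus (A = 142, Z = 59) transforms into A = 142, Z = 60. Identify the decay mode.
ΔA = 0, ΔZ = +1 ⇒ beta-minus decay (β⁻)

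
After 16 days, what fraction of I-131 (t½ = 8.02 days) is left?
N/N₀ = (1/2)^(t/t½) = 0.2509 = 25.1%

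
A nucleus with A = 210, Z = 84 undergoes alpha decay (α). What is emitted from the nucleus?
α particle = ⁴₂He (2 protons + 2 neutrons)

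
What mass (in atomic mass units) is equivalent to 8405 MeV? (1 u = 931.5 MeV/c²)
m = E/c² = 9.023 u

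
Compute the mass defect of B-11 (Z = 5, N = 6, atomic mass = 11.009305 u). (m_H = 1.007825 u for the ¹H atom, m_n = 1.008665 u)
Δm = Z·m_H + N·m_n − M = 0.08181 u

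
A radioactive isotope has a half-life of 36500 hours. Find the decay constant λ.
λ = ln(2)/t½ = 1.899e-5 hour⁻¹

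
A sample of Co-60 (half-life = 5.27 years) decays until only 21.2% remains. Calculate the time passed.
t = t½ × log₂(N₀/N) = 11.79 years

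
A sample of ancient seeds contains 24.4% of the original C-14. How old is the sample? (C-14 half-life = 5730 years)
Age = t½ × log₂(1/ratio) = 11660 years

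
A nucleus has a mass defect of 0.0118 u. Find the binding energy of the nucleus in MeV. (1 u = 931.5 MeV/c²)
B.E. = Δm × 931.5 = 10.99 MeV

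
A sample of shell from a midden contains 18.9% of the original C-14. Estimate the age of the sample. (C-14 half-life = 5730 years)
Age = t½ × log₂(1/ratio) = 13770 years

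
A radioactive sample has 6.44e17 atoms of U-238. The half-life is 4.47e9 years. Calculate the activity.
A = λN = 9.986e7 decays/year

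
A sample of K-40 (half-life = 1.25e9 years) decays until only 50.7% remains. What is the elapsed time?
t = t½ × log₂(N₀/N) = 1.225e9 years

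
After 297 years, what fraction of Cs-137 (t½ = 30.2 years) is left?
N/N₀ = (1/2)^(t/t½) = 0.001095 = 0.11%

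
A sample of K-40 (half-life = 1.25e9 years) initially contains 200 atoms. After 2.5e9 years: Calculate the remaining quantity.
N = N₀(1/2)^(t/t½) = 50 atoms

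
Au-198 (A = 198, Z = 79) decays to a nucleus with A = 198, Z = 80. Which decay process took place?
ΔA = 0, ΔZ = +1 ⇒ beta-minus decay (β⁻)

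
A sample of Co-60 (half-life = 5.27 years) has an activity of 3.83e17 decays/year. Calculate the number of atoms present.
N = A/λ = 2.912e18 atoms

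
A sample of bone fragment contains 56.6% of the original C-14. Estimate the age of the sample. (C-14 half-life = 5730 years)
Age = t½ × log₂(1/ratio) = 4705 years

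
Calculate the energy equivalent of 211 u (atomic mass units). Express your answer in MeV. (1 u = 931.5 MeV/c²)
E = mc² = 1.965e5 MeV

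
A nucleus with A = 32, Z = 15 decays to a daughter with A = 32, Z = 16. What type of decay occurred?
ΔA = 0, ΔZ = +1 ⇒ beta-minus decay (β⁻)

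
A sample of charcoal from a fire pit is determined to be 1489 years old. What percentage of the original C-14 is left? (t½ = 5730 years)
N/N₀ = (1/2)^(t/t½) = 0.8352 = 83.5%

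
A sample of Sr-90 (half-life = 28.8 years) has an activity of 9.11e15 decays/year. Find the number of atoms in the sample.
N = A/λ = 3.785e17 atoms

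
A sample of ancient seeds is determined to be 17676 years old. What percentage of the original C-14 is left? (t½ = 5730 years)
N/N₀ = (1/2)^(t/t½) = 0.1179 = 11.8%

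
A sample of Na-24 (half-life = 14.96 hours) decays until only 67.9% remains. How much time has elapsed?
t = t½ × log₂(N₀/N) = 8.355 hours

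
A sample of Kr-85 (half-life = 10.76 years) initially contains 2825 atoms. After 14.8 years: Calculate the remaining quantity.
N = N₀(1/2)^(t/t½) = 1089 atoms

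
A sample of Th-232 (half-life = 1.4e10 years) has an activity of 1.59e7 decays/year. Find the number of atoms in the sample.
N = A/λ = 3.211e17 atoms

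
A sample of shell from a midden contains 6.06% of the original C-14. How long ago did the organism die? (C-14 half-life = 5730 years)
Age = t½ × log₂(1/ratio) = 23180 years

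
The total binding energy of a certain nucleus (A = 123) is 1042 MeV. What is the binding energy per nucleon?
B.E./A = 1042/123 = 8.472 MeV/nucleon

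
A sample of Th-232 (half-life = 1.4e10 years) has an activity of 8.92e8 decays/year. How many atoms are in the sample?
N = A/λ = 1.802e19 atoms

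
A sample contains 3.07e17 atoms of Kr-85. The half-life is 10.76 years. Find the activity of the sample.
A = λN = 1.978e16 decays/year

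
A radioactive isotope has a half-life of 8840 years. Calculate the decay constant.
λ = ln(2)/t½ = 7.841e-5 year⁻¹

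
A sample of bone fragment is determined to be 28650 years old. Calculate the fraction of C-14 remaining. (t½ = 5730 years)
N/N₀ = (1/2)^(t/t½) = 0.03125 = 3.12%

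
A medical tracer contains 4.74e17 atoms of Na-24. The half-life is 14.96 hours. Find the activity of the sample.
A = λN = 2.196e16 decays/hour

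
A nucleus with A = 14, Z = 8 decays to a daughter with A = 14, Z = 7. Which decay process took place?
ΔA = 0, ΔZ = -1 ⇒ beta-plus decay (β⁺) or electron capture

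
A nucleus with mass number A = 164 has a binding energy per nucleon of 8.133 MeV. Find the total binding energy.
B.E. = 8.133 × 164 = 1334 MeV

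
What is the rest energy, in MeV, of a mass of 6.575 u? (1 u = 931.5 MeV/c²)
E = mc² = 6125 MeV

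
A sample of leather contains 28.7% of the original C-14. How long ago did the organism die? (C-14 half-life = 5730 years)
Age = t½ × log₂(1/ratio) = 10320 years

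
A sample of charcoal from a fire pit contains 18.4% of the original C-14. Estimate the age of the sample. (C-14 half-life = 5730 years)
Age = t½ × log₂(1/ratio) = 13990 years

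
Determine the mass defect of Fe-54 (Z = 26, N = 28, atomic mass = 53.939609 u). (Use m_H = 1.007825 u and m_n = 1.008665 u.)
Δm = Z·m_H + N·m_n − M = 0.5065 u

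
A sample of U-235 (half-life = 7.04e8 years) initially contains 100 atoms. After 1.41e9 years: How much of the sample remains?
N = N₀(1/2)^(t/t½) = 24.95 atoms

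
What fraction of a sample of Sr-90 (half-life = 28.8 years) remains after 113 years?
N/N₀ = (1/2)^(t/t½) = 0.0659 = 6.59%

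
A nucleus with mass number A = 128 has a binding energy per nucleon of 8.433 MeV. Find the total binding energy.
B.E. = 8.433 × 128 = 1079 MeV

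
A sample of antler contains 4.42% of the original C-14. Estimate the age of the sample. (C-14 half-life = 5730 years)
Age = t½ × log₂(1/ratio) = 25780 years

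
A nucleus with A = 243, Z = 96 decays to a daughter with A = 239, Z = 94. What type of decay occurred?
ΔA = -4, ΔZ = -2 ⇒ alpha decay (α)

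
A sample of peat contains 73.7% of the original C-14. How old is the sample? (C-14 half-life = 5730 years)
Age = t½ × log₂(1/ratio) = 2523 years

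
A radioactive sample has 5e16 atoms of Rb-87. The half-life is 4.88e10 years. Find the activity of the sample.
A = λN = 7.102e5 decays/year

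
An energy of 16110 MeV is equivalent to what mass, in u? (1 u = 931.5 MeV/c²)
m = E/c² = 17.29 u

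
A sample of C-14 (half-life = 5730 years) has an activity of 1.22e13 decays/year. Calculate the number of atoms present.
N = A/λ = 1.009e17 atoms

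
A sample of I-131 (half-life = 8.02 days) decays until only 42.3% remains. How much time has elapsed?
t = t½ × log₂(N₀/N) = 9.955 days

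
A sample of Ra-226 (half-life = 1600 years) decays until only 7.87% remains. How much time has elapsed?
t = t½ × log₂(N₀/N) = 5868 years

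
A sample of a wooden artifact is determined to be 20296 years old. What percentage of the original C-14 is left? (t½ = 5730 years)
N/N₀ = (1/2)^(t/t½) = 0.08585 = 8.58%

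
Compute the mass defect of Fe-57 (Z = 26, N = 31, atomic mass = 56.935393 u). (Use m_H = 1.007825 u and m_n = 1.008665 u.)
Δm = Z·m_H + N·m_n − M = 0.5367 u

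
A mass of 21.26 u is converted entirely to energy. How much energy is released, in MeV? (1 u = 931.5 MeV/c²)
E = mc² = 19800 MeV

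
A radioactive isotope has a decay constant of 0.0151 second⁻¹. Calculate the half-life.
t½ = ln(2)/λ = 45.9 seconds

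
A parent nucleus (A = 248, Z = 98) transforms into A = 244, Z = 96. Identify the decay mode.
ΔA = -4, ΔZ = -2 ⇒ alpha decay (α)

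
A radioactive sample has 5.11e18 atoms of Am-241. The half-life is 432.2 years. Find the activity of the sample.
A = λN = 8.195e15 decays/year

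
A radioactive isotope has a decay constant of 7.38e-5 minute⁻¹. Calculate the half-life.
t½ = ln(2)/λ = 9392 minutes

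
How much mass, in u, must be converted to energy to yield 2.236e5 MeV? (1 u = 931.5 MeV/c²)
m = E/c² = 240 u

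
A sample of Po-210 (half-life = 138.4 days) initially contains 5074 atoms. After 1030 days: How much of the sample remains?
N = N₀(1/2)^(t/t½) = 29.18 atoms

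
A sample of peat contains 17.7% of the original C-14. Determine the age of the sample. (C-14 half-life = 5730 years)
Age = t½ × log₂(1/ratio) = 14310 years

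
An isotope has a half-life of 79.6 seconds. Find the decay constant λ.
λ = ln(2)/t½ = 0.008708 second⁻¹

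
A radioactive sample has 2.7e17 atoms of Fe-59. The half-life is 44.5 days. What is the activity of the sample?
A = λN = 4.206e15 decays/day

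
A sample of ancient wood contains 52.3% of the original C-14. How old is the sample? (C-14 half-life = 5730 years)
Age = t½ × log₂(1/ratio) = 5358 years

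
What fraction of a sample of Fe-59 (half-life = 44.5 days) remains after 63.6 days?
N/N₀ = (1/2)^(t/t½) = 0.3713 = 37.1%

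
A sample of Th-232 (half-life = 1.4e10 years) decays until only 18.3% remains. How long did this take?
t = t½ × log₂(N₀/N) = 3.43e10 years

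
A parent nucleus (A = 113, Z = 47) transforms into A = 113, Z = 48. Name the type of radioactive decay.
ΔA = 0, ΔZ = +1 ⇒ beta-minus decay (β⁻)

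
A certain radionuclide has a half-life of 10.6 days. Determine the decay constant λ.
λ = ln(2)/t½ = 0.06539 day⁻¹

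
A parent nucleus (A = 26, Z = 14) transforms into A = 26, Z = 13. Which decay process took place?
ΔA = 0, ΔZ = -1 ⇒ beta-plus decay (β⁺) or electron capture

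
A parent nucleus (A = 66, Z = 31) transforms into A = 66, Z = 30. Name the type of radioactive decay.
ΔA = 0, ΔZ = -1 ⇒ beta-plus decay (β⁺) or electron capture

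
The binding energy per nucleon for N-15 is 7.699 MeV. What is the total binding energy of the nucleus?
B.E. = 7.699 × 15 = 115.5 MeV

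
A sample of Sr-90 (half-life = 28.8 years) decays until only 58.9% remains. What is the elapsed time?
t = t½ × log₂(N₀/N) = 21.99 years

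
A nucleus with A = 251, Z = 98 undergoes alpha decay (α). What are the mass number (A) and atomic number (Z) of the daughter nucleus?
Daughter: A = 247, Z = 96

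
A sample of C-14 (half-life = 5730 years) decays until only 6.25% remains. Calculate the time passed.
t = t½ × log₂(N₀/N) = 22920 years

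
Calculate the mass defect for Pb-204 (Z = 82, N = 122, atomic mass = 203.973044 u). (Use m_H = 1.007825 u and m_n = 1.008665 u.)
Δm = Z·m_H + N·m_n − M = 1.726 u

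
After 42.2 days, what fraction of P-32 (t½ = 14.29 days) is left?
N/N₀ = (1/2)^(t/t½) = 0.1291 = 12.9%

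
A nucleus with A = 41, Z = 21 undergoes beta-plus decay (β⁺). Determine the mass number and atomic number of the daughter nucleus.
Daughter: A = 41, Z = 20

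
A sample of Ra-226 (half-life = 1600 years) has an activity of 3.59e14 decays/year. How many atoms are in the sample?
N = A/λ = 8.287e17 atoms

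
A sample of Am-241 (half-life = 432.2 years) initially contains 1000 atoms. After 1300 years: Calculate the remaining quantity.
N = N₀(1/2)^(t/t½) = 124.3 atoms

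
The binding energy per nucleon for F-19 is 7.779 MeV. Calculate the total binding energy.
B.E. = 7.779 × 19 = 147.8 MeV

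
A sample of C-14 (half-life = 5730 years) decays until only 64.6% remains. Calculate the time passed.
t = t½ × log₂(N₀/N) = 3612 years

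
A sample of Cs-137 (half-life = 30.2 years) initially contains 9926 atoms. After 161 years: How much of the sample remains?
N = N₀(1/2)^(t/t½) = 246.6 atoms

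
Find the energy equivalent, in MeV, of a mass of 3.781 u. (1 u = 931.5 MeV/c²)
E = mc² = 3522 MeV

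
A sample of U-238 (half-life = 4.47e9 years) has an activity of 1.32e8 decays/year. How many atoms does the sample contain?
N = A/λ = 8.512e17 atoms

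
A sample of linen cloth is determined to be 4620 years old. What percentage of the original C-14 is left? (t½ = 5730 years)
N/N₀ = (1/2)^(t/t½) = 0.5719 = 57.2%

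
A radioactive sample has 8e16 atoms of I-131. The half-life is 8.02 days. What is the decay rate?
A = λN = 6.914e15 decays/day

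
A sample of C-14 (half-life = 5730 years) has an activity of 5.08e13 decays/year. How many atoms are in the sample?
N = A/λ = 4.199e17 atoms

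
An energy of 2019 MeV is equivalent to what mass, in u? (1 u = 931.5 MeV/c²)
m = E/c² = 2.167 u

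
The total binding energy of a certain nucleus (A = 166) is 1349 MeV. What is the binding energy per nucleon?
B.E./A = 1349/166 = 8.127 MeV/nucleon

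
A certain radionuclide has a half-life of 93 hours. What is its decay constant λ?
λ = ln(2)/t½ = 0.007453 hour⁻¹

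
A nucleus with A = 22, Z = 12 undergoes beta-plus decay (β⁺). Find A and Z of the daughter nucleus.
Daughter: A = 22, Z = 11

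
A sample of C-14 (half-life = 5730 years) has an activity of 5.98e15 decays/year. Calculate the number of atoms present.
N = A/λ = 4.943e19 atoms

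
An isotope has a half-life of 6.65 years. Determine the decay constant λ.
λ = ln(2)/t½ = 0.1042 year⁻¹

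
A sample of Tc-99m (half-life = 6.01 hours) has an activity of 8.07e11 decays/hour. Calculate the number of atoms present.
N = A/λ = 6.997e12 atoms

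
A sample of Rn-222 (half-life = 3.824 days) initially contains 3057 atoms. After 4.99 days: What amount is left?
N = N₀(1/2)^(t/t½) = 1237 atoms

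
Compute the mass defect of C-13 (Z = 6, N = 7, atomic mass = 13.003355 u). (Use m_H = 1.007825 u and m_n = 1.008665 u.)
Δm = Z·m_H + N·m_n − M = 0.1043 u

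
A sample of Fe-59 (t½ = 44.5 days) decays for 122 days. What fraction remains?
N/N₀ = (1/2)^(t/t½) = 0.1495 = 15%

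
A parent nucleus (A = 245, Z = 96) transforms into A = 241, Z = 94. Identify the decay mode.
ΔA = -4, ΔZ = -2 ⇒ alpha decay (α)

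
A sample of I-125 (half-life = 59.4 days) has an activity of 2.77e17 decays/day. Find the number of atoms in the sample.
N = A/λ = 2.374e19 atoms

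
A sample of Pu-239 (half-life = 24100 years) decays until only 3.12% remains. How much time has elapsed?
t = t½ × log₂(N₀/N) = 1.206e5 years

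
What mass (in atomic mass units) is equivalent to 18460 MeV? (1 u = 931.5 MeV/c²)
m = E/c² = 19.82 u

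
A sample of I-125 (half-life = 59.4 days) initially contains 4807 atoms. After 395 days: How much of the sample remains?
N = N₀(1/2)^(t/t½) = 47.87 atoms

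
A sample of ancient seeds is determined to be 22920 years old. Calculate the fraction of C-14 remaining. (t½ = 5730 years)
N/N₀ = (1/2)^(t/t½) = 0.0625 = 6.25%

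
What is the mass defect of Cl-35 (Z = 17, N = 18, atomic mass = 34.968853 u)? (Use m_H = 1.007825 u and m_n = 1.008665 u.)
Δm = Z·m_H + N·m_n − M = 0.3201 u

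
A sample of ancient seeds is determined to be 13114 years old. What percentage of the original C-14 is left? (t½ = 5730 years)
N/N₀ = (1/2)^(t/t½) = 0.2047 = 20.5%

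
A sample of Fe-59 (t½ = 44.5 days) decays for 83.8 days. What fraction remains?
N/N₀ = (1/2)^(t/t½) = 0.2711 = 27.1%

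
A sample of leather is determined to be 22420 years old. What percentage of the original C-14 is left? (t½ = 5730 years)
N/N₀ = (1/2)^(t/t½) = 0.0664 = 6.64%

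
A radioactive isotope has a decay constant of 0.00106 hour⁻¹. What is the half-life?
t½ = ln(2)/λ = 653.9 hours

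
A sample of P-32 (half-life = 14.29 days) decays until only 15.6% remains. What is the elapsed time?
t = t½ × log₂(N₀/N) = 38.3 days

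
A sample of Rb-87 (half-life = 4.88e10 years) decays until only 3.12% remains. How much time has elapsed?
t = t½ × log₂(N₀/N) = 2.441e11 years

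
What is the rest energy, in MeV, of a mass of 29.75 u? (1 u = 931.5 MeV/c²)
E = mc² = 27710 MeV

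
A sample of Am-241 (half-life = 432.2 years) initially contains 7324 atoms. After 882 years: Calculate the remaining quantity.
N = N₀(1/2)^(t/t½) = 1780 atoms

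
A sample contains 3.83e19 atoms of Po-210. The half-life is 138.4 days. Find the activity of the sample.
A = λN = 1.918e17 decays/day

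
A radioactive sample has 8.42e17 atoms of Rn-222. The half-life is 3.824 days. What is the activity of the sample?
A = λN = 1.526e17 decays/day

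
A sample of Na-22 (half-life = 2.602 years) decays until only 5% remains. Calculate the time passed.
t = t½ × log₂(N₀/N) = 11.25 years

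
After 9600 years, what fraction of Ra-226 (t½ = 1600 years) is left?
N/N₀ = (1/2)^(t/t½) = 0.01562 = 1.56%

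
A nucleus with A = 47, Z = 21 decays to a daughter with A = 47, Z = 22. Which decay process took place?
ΔA = 0, ΔZ = +1 ⇒ beta-minus decay (β⁻)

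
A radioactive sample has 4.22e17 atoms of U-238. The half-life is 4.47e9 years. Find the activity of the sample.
A = λN = 6.544e7 decays/year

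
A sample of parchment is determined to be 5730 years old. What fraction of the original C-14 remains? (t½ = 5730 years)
N/N₀ = (1/2)^(t/t½) = 0.5 = 50%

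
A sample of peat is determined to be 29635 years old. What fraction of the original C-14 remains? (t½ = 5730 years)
N/N₀ = (1/2)^(t/t½) = 0.02774 = 2.77%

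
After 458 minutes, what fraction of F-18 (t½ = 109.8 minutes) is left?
N/N₀ = (1/2)^(t/t½) = 0.05551 = 5.55%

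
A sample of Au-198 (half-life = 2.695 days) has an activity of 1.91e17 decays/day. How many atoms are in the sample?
N = A/λ = 7.426e17 atoms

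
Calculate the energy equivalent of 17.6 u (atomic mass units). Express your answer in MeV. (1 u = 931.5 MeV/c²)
E = mc² = 16390 MeV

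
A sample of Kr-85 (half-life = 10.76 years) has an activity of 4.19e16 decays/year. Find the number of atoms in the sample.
N = A/λ = 6.504e17 atoms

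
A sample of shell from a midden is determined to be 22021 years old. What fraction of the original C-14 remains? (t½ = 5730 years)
N/N₀ = (1/2)^(t/t½) = 0.06968 = 6.97%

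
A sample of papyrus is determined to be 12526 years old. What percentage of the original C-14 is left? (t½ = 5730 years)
N/N₀ = (1/2)^(t/t½) = 0.2198 = 22%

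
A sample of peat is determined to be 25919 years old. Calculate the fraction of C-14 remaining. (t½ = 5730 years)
N/N₀ = (1/2)^(t/t½) = 0.04348 = 4.35%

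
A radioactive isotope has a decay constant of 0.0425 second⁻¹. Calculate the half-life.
t½ = ln(2)/λ = 16.31 seconds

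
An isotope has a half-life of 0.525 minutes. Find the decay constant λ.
λ = ln(2)/t½ = 1.32 minute⁻¹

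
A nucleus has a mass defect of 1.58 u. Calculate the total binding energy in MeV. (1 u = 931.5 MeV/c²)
B.E. = Δm × 931.5 = 1472 MeV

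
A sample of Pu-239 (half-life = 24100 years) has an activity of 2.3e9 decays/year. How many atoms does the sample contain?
N = A/λ = 7.997e13 atoms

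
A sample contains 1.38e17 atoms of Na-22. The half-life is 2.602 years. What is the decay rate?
A = λN = 3.676e16 decays/year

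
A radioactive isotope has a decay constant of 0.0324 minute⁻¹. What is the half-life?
t½ = ln(2)/λ = 21.39 minutes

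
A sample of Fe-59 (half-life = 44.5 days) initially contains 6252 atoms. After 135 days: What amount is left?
N = N₀(1/2)^(t/t½) = 763.5 atoms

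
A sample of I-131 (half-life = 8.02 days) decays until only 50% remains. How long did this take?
t = t½ × log₂(N₀/N) = 8.02 days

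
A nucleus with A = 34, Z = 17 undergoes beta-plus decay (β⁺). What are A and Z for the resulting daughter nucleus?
Daughter: A = 34, Z = 16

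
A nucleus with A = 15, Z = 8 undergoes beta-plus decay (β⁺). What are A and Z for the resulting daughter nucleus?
Daughter: A = 15, Z = 7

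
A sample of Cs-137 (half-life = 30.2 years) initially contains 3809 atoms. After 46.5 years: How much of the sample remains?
N = N₀(1/2)^(t/t½) = 1310 atoms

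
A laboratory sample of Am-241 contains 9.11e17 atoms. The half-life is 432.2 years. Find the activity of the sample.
A = λN = 1.461e15 decays/year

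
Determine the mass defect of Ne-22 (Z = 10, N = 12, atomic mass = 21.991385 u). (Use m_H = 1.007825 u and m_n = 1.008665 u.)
Δm = Z·m_H + N·m_n − M = 0.1908 u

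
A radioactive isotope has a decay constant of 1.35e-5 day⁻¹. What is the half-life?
t½ = ln(2)/λ = 51340 days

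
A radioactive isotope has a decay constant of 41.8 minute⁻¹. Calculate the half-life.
t½ = ln(2)/λ = 0.01658 minutes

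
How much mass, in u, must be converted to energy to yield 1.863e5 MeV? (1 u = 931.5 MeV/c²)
m = E/c² = 200 u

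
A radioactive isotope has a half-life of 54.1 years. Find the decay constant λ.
λ = ln(2)/t½ = 0.01281 year⁻¹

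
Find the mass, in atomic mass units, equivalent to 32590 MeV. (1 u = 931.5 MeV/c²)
m = E/c² = 34.99 u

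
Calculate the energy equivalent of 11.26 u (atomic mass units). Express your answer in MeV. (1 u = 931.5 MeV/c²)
E = mc² = 10490 MeV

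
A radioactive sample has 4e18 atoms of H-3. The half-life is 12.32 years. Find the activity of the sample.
A = λN = 2.25e17 decays/year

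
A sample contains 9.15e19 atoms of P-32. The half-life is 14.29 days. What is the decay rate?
A = λN = 4.438e18 decays/day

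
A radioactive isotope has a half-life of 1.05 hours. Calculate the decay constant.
λ = ln(2)/t½ = 0.6601 hour⁻¹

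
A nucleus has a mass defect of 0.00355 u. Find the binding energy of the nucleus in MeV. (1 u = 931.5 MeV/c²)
B.E. = Δm × 931.5 = 3.307 MeV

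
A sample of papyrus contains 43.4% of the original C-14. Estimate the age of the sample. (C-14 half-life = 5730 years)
Age = t½ × log₂(1/ratio) = 6900 years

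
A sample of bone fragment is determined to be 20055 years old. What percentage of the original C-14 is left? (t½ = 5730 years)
N/N₀ = (1/2)^(t/t½) = 0.08839 = 8.84%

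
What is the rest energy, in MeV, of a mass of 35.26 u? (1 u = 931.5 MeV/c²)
E = mc² = 32840 MeV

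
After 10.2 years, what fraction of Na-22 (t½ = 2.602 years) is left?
N/N₀ = (1/2)^(t/t½) = 0.06606 = 6.61%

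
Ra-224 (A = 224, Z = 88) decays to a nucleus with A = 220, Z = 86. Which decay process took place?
ΔA = -4, ΔZ = -2 ⇒ alpha decay (α)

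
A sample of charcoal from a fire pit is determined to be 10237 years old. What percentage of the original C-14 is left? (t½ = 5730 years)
N/N₀ = (1/2)^(t/t½) = 0.2899 = 29%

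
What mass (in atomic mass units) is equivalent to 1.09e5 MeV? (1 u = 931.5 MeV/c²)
m = E/c² = 117 u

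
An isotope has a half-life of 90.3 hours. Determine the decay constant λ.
λ = ln(2)/t½ = 0.007676 hour⁻¹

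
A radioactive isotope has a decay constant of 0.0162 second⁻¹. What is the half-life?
t½ = ln(2)/λ = 42.79 seconds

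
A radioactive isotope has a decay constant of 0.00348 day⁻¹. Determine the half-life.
t½ = ln(2)/λ = 199.2 days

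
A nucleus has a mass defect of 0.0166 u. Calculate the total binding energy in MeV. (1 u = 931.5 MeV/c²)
B.E. = Δm × 931.5 = 15.46 MeV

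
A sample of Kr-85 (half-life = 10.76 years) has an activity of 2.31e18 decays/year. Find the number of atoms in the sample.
N = A/λ = 3.586e19 atoms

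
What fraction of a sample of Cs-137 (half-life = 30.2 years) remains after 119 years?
N/N₀ = (1/2)^(t/t½) = 0.06514 = 6.51%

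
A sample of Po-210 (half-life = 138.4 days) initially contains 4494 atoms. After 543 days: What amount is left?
N = N₀(1/2)^(t/t½) = 296.2 atoms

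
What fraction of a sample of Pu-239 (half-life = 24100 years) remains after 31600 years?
N/N₀ = (1/2)^(t/t½) = 0.403 = 40.3%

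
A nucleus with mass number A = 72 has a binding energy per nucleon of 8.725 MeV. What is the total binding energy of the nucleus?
B.E. = 8.725 × 72 = 628.2 MeV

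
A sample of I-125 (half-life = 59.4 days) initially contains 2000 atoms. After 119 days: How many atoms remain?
N = N₀(1/2)^(t/t½) = 498.8 atoms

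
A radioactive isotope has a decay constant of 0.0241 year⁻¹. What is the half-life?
t½ = ln(2)/λ = 28.76 years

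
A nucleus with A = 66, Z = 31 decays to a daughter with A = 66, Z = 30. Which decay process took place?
ΔA = 0, ΔZ = -1 ⇒ beta-plus decay (β⁺) or electron capture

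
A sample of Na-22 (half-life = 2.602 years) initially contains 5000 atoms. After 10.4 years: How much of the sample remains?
N = N₀(1/2)^(t/t½) = 313.2 atoms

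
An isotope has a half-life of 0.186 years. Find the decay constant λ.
λ = ln(2)/t½ = 3.727 year⁻¹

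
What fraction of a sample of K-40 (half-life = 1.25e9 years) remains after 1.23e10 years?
N/N₀ = (1/2)^(t/t½) = 0.001091 = 0.109%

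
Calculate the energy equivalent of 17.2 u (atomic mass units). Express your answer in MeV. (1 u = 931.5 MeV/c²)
E = mc² = 16020 MeV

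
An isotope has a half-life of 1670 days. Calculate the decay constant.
λ = ln(2)/t½ = 4.151e-4 day⁻¹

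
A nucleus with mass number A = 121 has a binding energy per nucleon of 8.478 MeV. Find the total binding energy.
B.E. = 8.478 × 121 = 1026 MeV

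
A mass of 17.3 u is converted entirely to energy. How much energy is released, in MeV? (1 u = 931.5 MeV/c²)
E = mc² = 16110 MeV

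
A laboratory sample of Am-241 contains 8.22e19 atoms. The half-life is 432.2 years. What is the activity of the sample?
A = λN = 1.318e17 decays/year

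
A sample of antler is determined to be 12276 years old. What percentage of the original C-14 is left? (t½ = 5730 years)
N/N₀ = (1/2)^(t/t½) = 0.2265 = 22.7%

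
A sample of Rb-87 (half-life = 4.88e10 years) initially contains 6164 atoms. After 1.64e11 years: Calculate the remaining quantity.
N = N₀(1/2)^(t/t½) = 600.1 atoms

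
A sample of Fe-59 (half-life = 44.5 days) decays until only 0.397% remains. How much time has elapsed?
t = t½ × log₂(N₀/N) = 355 days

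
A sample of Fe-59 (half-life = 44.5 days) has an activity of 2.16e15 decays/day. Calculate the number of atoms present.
N = A/λ = 1.387e17 atoms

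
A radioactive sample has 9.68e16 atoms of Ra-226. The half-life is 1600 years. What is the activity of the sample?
A = λN = 4.194e13 decays/year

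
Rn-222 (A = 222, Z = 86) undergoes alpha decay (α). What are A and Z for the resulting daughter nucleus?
Daughter: A = 218, Z = 84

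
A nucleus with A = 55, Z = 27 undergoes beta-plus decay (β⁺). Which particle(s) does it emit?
β⁺: positron (e⁺) + neutrino (νₑ)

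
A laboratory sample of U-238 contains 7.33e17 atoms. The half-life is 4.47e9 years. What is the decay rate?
A = λN = 1.137e8 decays/year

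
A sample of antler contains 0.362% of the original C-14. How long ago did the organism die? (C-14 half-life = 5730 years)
Age = t½ × log₂(1/ratio) = 46470 years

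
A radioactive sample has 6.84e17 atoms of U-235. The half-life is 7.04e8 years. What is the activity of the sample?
A = λN = 6.735e8 decays/year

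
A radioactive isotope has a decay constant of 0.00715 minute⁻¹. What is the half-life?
t½ = ln(2)/λ = 96.94 minutes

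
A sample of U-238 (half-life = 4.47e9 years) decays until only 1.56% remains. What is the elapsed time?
t = t½ × log₂(N₀/N) = 2.683e10 years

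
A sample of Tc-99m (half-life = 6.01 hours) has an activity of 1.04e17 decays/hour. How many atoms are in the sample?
N = A/λ = 9.017e17 atoms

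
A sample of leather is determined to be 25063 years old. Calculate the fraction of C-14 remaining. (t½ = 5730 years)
N/N₀ = (1/2)^(t/t½) = 0.04823 = 4.82%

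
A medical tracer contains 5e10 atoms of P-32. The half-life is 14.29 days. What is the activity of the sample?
A = λN = 2.425e9 decays/day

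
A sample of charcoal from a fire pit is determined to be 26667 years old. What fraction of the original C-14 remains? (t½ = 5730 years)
N/N₀ = (1/2)^(t/t½) = 0.03972 = 3.97%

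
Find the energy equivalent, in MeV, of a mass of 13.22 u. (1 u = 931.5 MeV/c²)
E = mc² = 12310 MeV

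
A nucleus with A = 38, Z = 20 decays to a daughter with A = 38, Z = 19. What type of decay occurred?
ΔA = 0, ΔZ = -1 ⇒ beta-plus decay (β⁺) or electron capture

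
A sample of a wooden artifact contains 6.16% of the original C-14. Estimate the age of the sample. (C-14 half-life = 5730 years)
Age = t½ × log₂(1/ratio) = 23040 years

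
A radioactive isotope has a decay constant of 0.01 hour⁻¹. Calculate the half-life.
t½ = ln(2)/λ = 69.31 hours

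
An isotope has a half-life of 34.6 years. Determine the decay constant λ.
λ = ln(2)/t½ = 0.02003 year⁻¹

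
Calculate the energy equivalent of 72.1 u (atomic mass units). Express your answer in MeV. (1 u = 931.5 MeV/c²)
E = mc² = 67160 MeV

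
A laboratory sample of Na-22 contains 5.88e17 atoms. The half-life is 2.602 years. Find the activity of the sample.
A = λN = 1.566e17 decays/year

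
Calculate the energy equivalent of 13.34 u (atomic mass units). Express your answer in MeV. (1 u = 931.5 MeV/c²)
E = mc² = 12430 MeV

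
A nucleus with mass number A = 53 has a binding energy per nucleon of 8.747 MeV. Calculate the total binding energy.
B.E. = 8.747 × 53 = 463.6 MeV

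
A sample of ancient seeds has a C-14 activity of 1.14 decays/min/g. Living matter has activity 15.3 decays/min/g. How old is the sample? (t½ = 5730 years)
Age = t½ × log₂(A₀/A) = 21470 years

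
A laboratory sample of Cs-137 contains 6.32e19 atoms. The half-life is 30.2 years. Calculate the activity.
A = λN = 1.451e18 decays/year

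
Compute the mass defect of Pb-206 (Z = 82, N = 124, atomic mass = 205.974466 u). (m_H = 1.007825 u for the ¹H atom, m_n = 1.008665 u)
Δm = Z·m_H + N·m_n − M = 1.742 u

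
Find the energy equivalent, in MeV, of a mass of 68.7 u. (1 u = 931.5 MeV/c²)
E = mc² = 63990 MeV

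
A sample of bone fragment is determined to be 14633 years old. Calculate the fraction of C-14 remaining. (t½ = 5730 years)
N/N₀ = (1/2)^(t/t½) = 0.1703 = 17%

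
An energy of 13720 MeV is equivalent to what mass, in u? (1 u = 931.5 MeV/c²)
m = E/c² = 14.73 u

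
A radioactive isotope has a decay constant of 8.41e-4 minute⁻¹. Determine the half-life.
t½ = ln(2)/λ = 824.2 minutes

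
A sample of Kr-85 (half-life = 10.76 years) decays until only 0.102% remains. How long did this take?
t = t½ × log₂(N₀/N) = 106.9 years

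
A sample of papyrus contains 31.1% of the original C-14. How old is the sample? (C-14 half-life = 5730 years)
Age = t½ × log₂(1/ratio) = 9655 years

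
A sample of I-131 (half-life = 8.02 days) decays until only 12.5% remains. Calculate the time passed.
t = t½ × log₂(N₀/N) = 24.06 days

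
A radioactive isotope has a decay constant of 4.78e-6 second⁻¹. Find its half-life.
t½ = ln(2)/λ = 1.45e5 seconds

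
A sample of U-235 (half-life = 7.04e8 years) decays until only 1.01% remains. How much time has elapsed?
t = t½ × log₂(N₀/N) = 4.667e9 years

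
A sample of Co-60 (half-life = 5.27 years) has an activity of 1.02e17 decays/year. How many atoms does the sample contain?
N = A/λ = 7.755e17 atoms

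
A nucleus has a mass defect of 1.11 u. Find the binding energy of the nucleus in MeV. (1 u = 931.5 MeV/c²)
B.E. = Δm × 931.5 = 1034 MeV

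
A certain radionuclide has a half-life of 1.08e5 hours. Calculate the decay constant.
λ = ln(2)/t½ = 6.418e-6 hour⁻¹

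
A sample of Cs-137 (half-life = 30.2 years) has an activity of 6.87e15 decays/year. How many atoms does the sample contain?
N = A/λ = 2.993e17 atoms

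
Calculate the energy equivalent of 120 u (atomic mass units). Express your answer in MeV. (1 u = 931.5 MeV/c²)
E = mc² = 1.118e5 MeV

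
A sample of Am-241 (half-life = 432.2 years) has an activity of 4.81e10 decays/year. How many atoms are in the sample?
N = A/λ = 2.999e13 atoms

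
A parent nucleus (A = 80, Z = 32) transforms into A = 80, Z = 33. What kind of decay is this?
ΔA = 0, ΔZ = +1 ⇒ beta-minus decay (β⁻)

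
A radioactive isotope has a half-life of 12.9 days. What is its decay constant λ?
λ = ln(2)/t½ = 0.05373 day⁻¹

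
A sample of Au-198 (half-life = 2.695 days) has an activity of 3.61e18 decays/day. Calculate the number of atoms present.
N = A/λ = 1.404e19 atoms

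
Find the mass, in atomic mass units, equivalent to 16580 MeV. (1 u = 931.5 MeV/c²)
m = E/c² = 17.8 u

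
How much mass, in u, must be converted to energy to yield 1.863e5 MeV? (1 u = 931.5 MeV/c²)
m = E/c² = 200 u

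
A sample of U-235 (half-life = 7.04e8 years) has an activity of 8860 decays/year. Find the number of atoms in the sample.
N = A/λ = 8.999e12 atoms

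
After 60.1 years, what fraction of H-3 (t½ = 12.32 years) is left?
N/N₀ = (1/2)^(t/t½) = 0.034 = 3.4%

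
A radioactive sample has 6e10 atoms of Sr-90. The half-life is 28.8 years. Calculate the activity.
A = λN = 1.444e9 decays/year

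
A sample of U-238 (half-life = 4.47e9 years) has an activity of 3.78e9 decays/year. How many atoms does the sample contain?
N = A/λ = 2.438e19 atoms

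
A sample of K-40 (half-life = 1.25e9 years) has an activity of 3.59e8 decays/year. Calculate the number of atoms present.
N = A/λ = 6.474e17 atoms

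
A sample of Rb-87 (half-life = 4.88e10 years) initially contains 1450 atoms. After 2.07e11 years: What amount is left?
N = N₀(1/2)^(t/t½) = 76.64 atoms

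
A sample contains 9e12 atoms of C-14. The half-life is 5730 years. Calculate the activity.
A = λN = 1.089e9 decays/year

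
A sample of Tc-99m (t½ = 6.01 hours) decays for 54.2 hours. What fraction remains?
N/N₀ = (1/2)^(t/t½) = 0.001929 = 0.193%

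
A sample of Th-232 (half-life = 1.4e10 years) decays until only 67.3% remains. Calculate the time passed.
t = t½ × log₂(N₀/N) = 7.999e9 years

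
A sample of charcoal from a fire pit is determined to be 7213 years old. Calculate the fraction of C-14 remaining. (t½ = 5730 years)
N/N₀ = (1/2)^(t/t½) = 0.4179 = 41.8%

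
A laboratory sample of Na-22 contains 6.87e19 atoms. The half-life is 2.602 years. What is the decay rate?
A = λN = 1.83e19 decays/year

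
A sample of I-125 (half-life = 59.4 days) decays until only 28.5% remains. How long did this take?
t = t½ × log₂(N₀/N) = 107.6 days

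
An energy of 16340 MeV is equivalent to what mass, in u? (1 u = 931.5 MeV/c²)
m = E/c² = 17.54 u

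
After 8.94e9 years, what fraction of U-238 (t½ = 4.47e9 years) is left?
N/N₀ = (1/2)^(t/t½) = 0.25 = 25%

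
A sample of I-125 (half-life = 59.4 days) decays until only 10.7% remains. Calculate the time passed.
t = t½ × log₂(N₀/N) = 191.5 days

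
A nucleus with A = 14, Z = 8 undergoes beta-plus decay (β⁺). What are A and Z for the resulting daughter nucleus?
Daughter: A = 14, Z = 7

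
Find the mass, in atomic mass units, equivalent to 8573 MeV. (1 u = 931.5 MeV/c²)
m = E/c² = 9.203 u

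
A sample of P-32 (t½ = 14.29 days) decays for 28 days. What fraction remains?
N/N₀ = (1/2)^(t/t½) = 0.2571 = 25.7%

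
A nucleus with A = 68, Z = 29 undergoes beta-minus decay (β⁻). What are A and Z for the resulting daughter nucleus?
Daughter: A = 68, Z = 30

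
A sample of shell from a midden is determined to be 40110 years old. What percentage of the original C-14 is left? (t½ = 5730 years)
N/N₀ = (1/2)^(t/t½) = 0.007812 = 0.781%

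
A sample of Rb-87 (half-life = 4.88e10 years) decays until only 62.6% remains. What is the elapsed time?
t = t½ × log₂(N₀/N) = 3.298e10 years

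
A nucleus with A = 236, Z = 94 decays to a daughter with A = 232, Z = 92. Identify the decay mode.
ΔA = -4, ΔZ = -2 ⇒ alpha decay (α)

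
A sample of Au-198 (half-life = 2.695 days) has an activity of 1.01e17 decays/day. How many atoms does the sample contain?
N = A/λ = 3.927e17 atoms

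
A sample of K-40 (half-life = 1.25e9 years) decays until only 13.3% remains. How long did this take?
t = t½ × log₂(N₀/N) = 3.638e9 years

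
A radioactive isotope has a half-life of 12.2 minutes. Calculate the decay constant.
λ = ln(2)/t½ = 0.05682 minute⁻¹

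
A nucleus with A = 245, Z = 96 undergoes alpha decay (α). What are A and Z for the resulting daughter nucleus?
Daughter: A = 241, Z = 94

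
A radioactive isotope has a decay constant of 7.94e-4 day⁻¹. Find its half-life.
t½ = ln(2)/λ = 873 days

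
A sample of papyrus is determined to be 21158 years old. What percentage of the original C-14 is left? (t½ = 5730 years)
N/N₀ = (1/2)^(t/t½) = 0.07735 = 7.73%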